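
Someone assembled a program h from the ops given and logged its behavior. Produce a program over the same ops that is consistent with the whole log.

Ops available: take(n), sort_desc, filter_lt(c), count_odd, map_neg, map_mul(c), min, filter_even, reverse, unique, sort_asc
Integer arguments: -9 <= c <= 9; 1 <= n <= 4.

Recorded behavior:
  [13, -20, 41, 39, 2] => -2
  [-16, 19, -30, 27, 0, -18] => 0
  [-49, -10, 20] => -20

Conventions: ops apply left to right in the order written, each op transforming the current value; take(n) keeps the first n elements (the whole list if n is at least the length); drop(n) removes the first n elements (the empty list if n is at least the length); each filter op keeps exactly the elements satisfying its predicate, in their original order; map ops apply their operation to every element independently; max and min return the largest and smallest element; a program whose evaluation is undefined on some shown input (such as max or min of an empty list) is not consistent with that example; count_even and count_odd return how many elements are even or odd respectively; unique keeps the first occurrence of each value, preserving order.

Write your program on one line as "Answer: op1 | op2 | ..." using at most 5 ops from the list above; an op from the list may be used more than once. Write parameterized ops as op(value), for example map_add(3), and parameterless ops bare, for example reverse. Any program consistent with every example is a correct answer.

filter_even | sort_desc | map_neg | filter_lt(3) | min

Check, running the answer program on each example:
  [13, -20, 41, 39, 2] -> [-20, 2] -> [2, -20] -> [-2, 20] -> [-2] -> -2
  [-16, 19, -30, 27, 0, -18] -> [-16, -30, 0, -18] -> [0, -16, -18, -30] -> [0, 16, 18, 30] -> [0] -> 0
  [-49, -10, 20] -> [-10, 20] -> [20, -10] -> [-20, 10] -> [-20] -> -20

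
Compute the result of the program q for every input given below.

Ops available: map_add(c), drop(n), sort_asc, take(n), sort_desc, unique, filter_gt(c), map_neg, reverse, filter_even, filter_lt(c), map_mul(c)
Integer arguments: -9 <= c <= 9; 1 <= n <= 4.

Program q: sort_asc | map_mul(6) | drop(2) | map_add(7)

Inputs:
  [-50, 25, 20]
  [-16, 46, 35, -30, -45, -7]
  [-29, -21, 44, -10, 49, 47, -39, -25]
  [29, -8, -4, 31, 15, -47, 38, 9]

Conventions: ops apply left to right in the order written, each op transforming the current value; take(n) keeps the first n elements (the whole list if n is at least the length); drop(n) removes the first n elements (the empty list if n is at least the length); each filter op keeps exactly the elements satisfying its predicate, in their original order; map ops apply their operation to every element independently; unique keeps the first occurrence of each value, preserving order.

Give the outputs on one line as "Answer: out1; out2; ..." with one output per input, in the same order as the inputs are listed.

Execution, op by op:
  [-50, 25, 20] -> [-50, 20, 25] -> [-300, 120, 150] -> [150] -> [157]
  [-16, 46, 35, -30, -45, -7] -> [-45, -30, -16, -7, 35, 46] -> [-270, -180, -96, -42, 210, 276] -> [-96, -42, 210, 276] -> [-89, -35, 217, 283]
  [-29, -21, 44, -10, 49, 47, -39, -25] -> [-39, -29, -25, -21, -10, 44, 47, 49] -> [-234, -174, -150, -126, -60, 264, 282, 294] -> [-150, -126, -60, 264, 282, 294] -> [-143, -119, -53, 271, 289, 301]
  [29, -8, -4, 31, 15, -47, 38, 9] -> [-47, -8, -4, 9, 15, 29, 31, 38] -> [-282, -48, -24, 54, 90, 174, 186, 228] -> [-24, 54, 90, 174, 186, 228] -> [-17, 61, 97, 181, 193, 235]

[157]; [-89, -35, 217, 283]; [-143, -119, -53, 271, 289, 301]; [-17, 61, 97, 181, 193, 235]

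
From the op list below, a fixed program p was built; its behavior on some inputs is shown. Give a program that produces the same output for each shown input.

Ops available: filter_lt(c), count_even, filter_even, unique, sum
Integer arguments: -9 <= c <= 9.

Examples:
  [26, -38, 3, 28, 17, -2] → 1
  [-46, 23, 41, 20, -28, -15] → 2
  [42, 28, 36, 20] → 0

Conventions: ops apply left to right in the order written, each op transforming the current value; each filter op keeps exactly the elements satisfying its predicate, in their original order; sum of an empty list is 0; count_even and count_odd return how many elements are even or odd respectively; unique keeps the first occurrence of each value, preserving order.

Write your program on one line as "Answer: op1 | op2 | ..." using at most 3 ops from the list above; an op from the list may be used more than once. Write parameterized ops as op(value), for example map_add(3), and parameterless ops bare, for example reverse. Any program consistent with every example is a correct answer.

filter_lt(-5) | filter_even | count_even

Check, running the answer program on each example:
  [26, -38, 3, 28, 17, -2] -> [-38] -> [-38] -> 1
  [-46, 23, 41, 20, -28, -15] -> [-46, -28, -15] -> [-46, -28] -> 2
  [42, 28, 36, 20] -> [] -> [] -> 0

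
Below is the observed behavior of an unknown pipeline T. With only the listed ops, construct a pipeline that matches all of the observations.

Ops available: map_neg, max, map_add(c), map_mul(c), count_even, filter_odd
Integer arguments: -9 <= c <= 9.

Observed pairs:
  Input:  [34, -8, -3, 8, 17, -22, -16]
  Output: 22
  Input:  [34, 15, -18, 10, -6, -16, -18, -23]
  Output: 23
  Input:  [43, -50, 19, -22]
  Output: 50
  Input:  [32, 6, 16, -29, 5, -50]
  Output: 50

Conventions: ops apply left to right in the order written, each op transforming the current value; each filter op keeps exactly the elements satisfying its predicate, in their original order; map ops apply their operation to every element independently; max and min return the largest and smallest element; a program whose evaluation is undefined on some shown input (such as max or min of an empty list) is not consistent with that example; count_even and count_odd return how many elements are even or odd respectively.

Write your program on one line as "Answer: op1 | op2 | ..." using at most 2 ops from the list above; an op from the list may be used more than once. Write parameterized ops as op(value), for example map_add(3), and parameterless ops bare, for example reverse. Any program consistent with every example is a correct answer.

map_neg | max

Check, running the answer program on each example:
  [34, -8, -3, 8, 17, -22, -16] -> [-34, 8, 3, -8, -17, 22, 16] -> 22
  [34, 15, -18, 10, -6, -16, -18, -23] -> [-34, -15, 18, -10, 6, 16, 18, 23] -> 23
  [43, -50, 19, -22] -> [-43, 50, -19, 22] -> 50
  [32, 6, 16, -29, 5, -50] -> [-32, -6, -16, 29, -5, 50] -> 50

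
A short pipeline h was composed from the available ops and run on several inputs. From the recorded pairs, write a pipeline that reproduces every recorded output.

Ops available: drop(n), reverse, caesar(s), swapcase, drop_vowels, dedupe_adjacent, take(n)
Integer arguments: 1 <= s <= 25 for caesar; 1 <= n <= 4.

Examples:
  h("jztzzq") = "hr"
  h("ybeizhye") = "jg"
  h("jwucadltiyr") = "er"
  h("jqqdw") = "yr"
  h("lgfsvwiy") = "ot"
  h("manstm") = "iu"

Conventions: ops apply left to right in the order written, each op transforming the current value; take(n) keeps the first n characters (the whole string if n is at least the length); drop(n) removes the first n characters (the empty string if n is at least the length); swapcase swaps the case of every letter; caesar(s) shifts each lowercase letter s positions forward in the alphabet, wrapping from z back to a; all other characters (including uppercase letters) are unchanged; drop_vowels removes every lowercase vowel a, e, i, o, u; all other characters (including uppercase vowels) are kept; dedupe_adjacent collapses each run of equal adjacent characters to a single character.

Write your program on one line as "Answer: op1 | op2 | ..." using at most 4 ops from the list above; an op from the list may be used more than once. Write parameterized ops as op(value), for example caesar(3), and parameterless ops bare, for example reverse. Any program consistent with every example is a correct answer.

take(2) | caesar(8) | reverse

Check, running the answer program on each example:
  "jztzzq" -> "jz" -> "rh" -> "hr"
  "ybeizhye" -> "yb" -> "gj" -> "jg"
  "jwucadltiyr" -> "jw" -> "re" -> "er"
  "jqqdw" -> "jq" -> "ry" -> "yr"
  "lgfsvwiy" -> "lg" -> "to" -> "ot"
  "manstm" -> "ma" -> "ui" -> "iu"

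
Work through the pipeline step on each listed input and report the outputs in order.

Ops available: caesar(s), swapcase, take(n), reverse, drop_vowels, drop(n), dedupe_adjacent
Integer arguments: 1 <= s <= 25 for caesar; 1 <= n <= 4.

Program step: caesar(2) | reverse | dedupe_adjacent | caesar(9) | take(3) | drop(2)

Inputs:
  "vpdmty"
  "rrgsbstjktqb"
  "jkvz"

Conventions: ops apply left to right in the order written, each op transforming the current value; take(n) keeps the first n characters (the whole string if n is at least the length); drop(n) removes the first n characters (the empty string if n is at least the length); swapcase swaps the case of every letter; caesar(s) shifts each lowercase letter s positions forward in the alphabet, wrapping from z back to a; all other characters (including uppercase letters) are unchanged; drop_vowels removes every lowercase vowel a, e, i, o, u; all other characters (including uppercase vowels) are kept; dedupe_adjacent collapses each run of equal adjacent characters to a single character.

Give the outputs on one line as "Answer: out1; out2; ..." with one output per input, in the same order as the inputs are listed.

Execution, op by op:
  "vpdmty" -> "xrfova" -> "avofrx" -> "avofrx" -> "jexoag" -> "jex" -> "x"
  "rrgsbstjktqb" -> "ttiuduvlmvsd" -> "dsvmlvuduitt" -> "dsvmlvuduit" -> "mbevuedmdrc" -> "mbe" -> "e"
  "jkvz" -> "lmxb" -> "bxml" -> "bxml" -> "kgvu" -> "kgv" -> "v"

"x"; "e"; "v"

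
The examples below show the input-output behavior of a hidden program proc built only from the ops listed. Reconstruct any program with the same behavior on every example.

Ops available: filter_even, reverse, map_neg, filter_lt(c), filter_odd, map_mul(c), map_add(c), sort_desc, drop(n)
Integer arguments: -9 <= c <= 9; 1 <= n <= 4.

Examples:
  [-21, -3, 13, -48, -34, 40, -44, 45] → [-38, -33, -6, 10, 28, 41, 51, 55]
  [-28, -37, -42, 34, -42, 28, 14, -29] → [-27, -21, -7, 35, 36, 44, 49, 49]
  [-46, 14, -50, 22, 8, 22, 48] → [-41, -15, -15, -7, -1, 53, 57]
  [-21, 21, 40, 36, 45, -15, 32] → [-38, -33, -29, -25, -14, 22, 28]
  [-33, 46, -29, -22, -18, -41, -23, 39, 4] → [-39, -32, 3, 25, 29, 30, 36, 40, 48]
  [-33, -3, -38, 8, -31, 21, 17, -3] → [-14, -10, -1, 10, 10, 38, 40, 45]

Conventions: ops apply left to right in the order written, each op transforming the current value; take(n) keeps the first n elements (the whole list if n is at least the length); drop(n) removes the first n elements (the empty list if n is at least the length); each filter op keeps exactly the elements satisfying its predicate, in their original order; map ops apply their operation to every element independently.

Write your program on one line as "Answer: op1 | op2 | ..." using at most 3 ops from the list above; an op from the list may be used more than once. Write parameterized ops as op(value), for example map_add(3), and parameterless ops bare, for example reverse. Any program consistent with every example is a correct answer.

sort_desc | map_add(-7) | map_neg

Check, running the answer program on each example:
  [-21, -3, 13, -48, -34, 40, -44, 45] -> [45, 40, 13, -3, -21, -34, -44, -48] -> [38, 33, 6, -10, -28, -41, -51, -55] -> [-38, -33, -6, 10, 28, 41, 51, 55]
  [-28, -37, -42, 34, -42, 28, 14, -29] -> [34, 28, 14, -28, -29, -37, -42, -42] -> [27, 21, 7, -35, -36, -44, -49, -49] -> [-27, -21, -7, 35, 36, 44, 49, 49]
  [-46, 14, -50, 22, 8, 22, 48] -> [48, 22, 22, 14, 8, -46, -50] -> [41, 15, 15, 7, 1, -53, -57] -> [-41, -15, -15, -7, -1, 53, 57]
  [-21, 21, 40, 36, 45, -15, 32] -> [45, 40, 36, 32, 21, -15, -21] -> [38, 33, 29, 25, 14, -22, -28] -> [-38, -33, -29, -25, -14, 22, 28]
  [-33, 46, -29, -22, -18, -41, -23, 39, 4] -> [46, 39, 4, -18, -22, -23, -29, -33, -41] -> [39, 32, -3, -25, -29, -30, -36, -40, -48] -> [-39, -32, 3, 25, 29, 30, 36, 40, 48]
  [-33, -3, -38, 8, -31, 21, 17, -3] -> [21, 17, 8, -3, -3, -31, -33, -38] -> [14, 10, 1, -10, -10, -38, -40, -45] -> [-14, -10, -1, 10, 10, 38, 40, 45]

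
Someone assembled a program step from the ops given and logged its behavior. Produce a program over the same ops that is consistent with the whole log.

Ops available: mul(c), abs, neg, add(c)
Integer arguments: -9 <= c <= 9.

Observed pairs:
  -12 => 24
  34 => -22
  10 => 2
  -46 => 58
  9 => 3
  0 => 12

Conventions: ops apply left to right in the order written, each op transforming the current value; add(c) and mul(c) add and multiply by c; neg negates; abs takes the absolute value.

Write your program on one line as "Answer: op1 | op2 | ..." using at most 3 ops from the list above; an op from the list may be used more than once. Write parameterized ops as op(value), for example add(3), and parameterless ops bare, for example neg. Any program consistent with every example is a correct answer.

neg | add(8) | add(4)

Check, running the answer program on each example:
  -12 -> 12 -> 20 -> 24
  34 -> -34 -> -26 -> -22
  10 -> -10 -> -2 -> 2
  -46 -> 46 -> 54 -> 58
  9 -> -9 -> -1 -> 3
  0 -> 0 -> 8 -> 12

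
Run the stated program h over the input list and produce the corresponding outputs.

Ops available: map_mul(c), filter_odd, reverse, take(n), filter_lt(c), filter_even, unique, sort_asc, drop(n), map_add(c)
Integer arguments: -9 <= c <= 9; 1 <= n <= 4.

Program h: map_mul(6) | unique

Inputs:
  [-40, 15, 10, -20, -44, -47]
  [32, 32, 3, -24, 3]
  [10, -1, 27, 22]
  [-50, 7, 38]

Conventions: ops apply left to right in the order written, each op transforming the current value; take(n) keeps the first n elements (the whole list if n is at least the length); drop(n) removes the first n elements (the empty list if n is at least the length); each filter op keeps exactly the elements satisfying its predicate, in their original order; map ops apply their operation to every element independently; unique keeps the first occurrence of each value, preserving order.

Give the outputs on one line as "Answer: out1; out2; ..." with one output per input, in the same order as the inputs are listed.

[-240, 90, 60, -120, -264, -282]; [192, 18, -144]; [60, -6, 162, 132]; [-300, 42, 228]

Execution, op by op:
  [-40, 15, 10, -20, -44, -47] -> [-240, 90, 60, -120, -264, -282] -> [-240, 90, 60, -120, -264, -282]
  [32, 32, 3, -24, 3] -> [192, 192, 18, -144, 18] -> [192, 18, -144]
  [10, -1, 27, 22] -> [60, -6, 162, 132] -> [60, -6, 162, 132]
  [-50, 7, 38] -> [-300, 42, 228] -> [-300, 42, 228]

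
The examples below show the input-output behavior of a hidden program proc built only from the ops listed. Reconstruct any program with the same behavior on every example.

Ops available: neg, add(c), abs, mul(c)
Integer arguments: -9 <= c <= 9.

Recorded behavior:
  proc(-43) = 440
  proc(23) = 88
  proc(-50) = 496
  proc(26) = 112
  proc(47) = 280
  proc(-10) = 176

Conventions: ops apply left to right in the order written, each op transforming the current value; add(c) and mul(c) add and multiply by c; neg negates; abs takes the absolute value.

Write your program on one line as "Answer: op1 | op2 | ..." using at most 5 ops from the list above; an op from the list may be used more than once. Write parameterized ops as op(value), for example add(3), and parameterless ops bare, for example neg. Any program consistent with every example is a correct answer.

add(-3) | add(-9) | abs | mul(-8) | neg

Check, running the answer program on each example:
  -43 -> -46 -> -55 -> 55 -> -440 -> 440
  23 -> 20 -> 11 -> 11 -> -88 -> 88
  -50 -> -53 -> -62 -> 62 -> -496 -> 496
  26 -> 23 -> 14 -> 14 -> -112 -> 112
  47 -> 44 -> 35 -> 35 -> -280 -> 280
  -10 -> -13 -> -22 -> 22 -> -176 -> 176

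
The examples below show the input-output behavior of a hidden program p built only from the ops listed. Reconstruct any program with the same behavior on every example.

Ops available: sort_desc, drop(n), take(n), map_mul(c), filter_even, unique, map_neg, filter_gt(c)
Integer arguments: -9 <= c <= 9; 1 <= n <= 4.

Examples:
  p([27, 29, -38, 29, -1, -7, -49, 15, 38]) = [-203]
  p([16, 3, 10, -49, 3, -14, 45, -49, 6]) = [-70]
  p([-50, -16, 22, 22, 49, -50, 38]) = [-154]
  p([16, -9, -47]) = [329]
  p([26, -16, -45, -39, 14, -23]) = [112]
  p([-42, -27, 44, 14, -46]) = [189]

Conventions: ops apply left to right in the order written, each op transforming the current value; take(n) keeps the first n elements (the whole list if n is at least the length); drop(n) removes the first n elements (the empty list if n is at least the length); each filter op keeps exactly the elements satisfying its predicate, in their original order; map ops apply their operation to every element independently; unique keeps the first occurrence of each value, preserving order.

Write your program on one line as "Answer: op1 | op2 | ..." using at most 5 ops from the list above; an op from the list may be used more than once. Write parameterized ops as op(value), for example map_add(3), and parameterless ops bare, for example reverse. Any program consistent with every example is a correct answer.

map_mul(7) | sort_desc | drop(2) | take(1) | map_neg

Check, running the answer program on each example:
  [27, 29, -38, 29, -1, -7, -49, 15, 38] -> [189, 203, -266, 203, -7, -49, -343, 105, 266] -> [266, 203, 203, 189, 105, -7, -49, -266, -343] -> [203, 189, 105, -7, -49, -266, -343] -> [203] -> [-203]
  [16, 3, 10, -49, 3, -14, 45, -49, 6] -> [112, 21, 70, -343, 21, -98, 315, -343, 42] -> [315, 112, 70, 42, 21, 21, -98, -343, -343] -> [70, 42, 21, 21, -98, -343, -343] -> [70] -> [-70]
  [-50, -16, 22, 22, 49, -50, 38] -> [-350, -112, 154, 154, 343, -350, 266] -> [343, 266, 154, 154, -112, -350, -350] -> [154, 154, -112, -350, -350] -> [154] -> [-154]
  [16, -9, -47] -> [112, -63, -329] -> [112, -63, -329] -> [-329] -> [-329] -> [329]
  [26, -16, -45, -39, 14, -23] -> [182, -112, -315, -273, 98, -161] -> [182, 98, -112, -161, -273, -315] -> [-112, -161, -273, -315] -> [-112] -> [112]
  [-42, -27, 44, 14, -46] -> [-294, -189, 308, 98, -322] -> [308, 98, -189, -294, -322] -> [-189, -294, -322] -> [-189] -> [189]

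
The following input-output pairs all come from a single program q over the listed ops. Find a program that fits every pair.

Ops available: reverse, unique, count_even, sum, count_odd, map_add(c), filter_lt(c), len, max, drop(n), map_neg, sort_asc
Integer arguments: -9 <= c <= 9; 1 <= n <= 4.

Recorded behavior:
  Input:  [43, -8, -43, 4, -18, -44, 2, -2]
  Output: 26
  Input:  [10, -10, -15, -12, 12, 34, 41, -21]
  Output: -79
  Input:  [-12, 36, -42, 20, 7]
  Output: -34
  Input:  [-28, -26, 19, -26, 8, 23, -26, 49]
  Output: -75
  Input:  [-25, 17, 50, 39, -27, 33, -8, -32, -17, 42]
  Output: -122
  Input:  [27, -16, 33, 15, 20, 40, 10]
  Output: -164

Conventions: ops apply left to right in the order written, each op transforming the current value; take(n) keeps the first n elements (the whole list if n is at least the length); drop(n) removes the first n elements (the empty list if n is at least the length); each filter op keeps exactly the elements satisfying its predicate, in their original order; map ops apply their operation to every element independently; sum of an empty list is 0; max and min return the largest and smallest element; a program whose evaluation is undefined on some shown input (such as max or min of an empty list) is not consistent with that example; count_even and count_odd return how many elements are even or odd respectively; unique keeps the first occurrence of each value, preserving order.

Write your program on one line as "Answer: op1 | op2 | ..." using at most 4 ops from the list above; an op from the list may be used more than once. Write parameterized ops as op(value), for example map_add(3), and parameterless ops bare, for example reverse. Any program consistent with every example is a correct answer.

map_neg | map_add(-5) | unique | sum

Check, running the answer program on each example:
  [43, -8, -43, 4, -18, -44, 2, -2] -> [-43, 8, 43, -4, 18, 44, -2, 2] -> [-48, 3, 38, -9, 13, 39, -7, -3] -> [-48, 3, 38, -9, 13, 39, -7, -3] -> 26
  [10, -10, -15, -12, 12, 34, 41, -21] -> [-10, 10, 15, 12, -12, -34, -41, 21] -> [-15, 5, 10, 7, -17, -39, -46, 16] -> [-15, 5, 10, 7, -17, -39, -46, 16] -> -79
  [-12, 36, -42, 20, 7] -> [12, -36, 42, -20, -7] -> [7, -41, 37, -25, -12] -> [7, -41, 37, -25, -12] -> -34
  [-28, -26, 19, -26, 8, 23, -26, 49] -> [28, 26, -19, 26, -8, -23, 26, -49] -> [23, 21, -24, 21, -13, -28, 21, -54] -> [23, 21, -24, -13, -28, -54] -> -75
  [-25, 17, 50, 39, -27, 33, -8, -32, -17, 42] -> [25, -17, -50, -39, 27, -33, 8, 32, 17, -42] -> [20, -22, -55, -44, 22, -38, 3, 27, 12, -47] -> [20, -22, -55, -44, 22, -38, 3, 27, 12, -47] -> -122
  [27, -16, 33, 15, 20, 40, 10] -> [-27, 16, -33, -15, -20, -40, -10] -> [-32, 11, -38, -20, -25, -45, -15] -> [-32, 11, -38, -20, -25, -45, -15] -> -164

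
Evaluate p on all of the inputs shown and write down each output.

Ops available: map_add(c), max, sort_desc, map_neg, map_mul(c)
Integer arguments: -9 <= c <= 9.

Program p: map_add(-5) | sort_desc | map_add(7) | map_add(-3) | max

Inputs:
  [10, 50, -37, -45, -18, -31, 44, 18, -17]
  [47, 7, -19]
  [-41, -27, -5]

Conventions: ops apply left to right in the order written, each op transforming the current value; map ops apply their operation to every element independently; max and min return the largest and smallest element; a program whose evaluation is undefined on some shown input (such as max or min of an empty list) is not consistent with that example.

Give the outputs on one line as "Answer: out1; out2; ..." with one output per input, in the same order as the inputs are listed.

Execution, op by op:
  [10, 50, -37, -45, -18, -31, 44, 18, -17] -> [5, 45, -42, -50, -23, -36, 39, 13, -22] -> [45, 39, 13, 5, -22, -23, -36, -42, -50] -> [52, 46, 20, 12, -15, -16, -29, -35, -43] -> [49, 43, 17, 9, -18, -19, -32, -38, -46] -> 49
  [47, 7, -19] -> [42, 2, -24] -> [42, 2, -24] -> [49, 9, -17] -> [46, 6, -20] -> 46
  [-41, -27, -5] -> [-46, -32, -10] -> [-10, -32, -46] -> [-3, -25, -39] -> [-6, -28, -42] -> -6

49; 46; -6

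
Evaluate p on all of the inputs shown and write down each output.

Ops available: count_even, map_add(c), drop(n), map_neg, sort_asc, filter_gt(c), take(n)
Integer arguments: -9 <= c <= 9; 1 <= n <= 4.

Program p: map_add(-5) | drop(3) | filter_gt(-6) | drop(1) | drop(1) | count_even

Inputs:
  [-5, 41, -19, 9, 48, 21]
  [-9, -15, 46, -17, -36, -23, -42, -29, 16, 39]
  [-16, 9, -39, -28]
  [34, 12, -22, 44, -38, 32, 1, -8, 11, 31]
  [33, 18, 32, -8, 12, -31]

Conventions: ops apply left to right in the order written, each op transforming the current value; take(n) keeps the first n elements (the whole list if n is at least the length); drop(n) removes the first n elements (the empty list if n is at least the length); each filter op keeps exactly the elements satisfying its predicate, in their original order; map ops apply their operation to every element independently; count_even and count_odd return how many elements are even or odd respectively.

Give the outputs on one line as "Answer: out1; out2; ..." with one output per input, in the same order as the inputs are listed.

1; 0; 0; 3; 0

Execution, op by op:
  [-5, 41, -19, 9, 48, 21] -> [-10, 36, -24, 4, 43, 16] -> [4, 43, 16] -> [4, 43, 16] -> [43, 16] -> [16] -> 1
  [-9, -15, 46, -17, -36, -23, -42, -29, 16, 39] -> [-14, -20, 41, -22, -41, -28, -47, -34, 11, 34] -> [-22, -41, -28, -47, -34, 11, 34] -> [11, 34] -> [34] -> [] -> 0
  [-16, 9, -39, -28] -> [-21, 4, -44, -33] -> [-33] -> [] -> [] -> [] -> 0
  [34, 12, -22, 44, -38, 32, 1, -8, 11, 31] -> [29, 7, -27, 39, -43, 27, -4, -13, 6, 26] -> [39, -43, 27, -4, -13, 6, 26] -> [39, 27, -4, 6, 26] -> [27, -4, 6, 26] -> [-4, 6, 26] -> 3
  [33, 18, 32, -8, 12, -31] -> [28, 13, 27, -13, 7, -36] -> [-13, 7, -36] -> [7] -> [] -> [] -> 0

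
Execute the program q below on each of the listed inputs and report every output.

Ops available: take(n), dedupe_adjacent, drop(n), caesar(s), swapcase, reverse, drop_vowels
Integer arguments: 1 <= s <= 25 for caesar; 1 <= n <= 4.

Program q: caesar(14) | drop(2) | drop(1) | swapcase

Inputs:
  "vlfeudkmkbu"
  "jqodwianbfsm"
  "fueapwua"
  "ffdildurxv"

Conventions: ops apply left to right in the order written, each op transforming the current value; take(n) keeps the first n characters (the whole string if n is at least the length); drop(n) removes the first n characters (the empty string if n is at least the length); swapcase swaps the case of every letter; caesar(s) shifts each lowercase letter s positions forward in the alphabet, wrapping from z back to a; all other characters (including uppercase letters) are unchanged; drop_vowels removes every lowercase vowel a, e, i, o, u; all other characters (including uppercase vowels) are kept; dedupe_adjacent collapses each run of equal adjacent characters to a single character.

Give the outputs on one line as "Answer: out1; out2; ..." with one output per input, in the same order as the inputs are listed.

Execution, op by op:
  "vlfeudkmkbu" -> "jztsiryaypi" -> "tsiryaypi" -> "siryaypi" -> "SIRYAYPI"
  "jqodwianbfsm" -> "xecrkwobptga" -> "crkwobptga" -> "rkwobptga" -> "RKWOBPTGA"
  "fueapwua" -> "tisodkio" -> "sodkio" -> "odkio" -> "ODKIO"
  "ffdildurxv" -> "ttrwzriflj" -> "rwzriflj" -> "wzriflj" -> "WZRIFLJ"

"SIRYAYPI"; "RKWOBPTGA"; "ODKIO"; "WZRIFLJ"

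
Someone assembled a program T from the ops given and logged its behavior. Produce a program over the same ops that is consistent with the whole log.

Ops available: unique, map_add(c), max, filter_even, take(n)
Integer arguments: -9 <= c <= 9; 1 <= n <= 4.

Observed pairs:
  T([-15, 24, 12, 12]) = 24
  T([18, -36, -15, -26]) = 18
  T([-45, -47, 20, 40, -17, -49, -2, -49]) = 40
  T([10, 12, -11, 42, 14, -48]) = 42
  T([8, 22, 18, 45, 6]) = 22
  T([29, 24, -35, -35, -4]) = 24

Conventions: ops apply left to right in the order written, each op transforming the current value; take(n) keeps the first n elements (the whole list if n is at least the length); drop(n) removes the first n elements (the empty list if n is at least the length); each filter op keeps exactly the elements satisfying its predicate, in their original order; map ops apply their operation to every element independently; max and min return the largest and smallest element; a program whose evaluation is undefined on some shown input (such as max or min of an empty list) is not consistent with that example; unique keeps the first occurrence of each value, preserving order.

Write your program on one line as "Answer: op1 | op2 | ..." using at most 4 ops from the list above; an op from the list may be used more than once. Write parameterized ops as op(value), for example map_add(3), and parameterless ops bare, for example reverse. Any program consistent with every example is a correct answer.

filter_even | take(4) | unique | max

Check, running the answer program on each example:
  [-15, 24, 12, 12] -> [24, 12, 12] -> [24, 12, 12] -> [24, 12] -> 24
  [18, -36, -15, -26] -> [18, -36, -26] -> [18, -36, -26] -> [18, -36, -26] -> 18
  [-45, -47, 20, 40, -17, -49, -2, -49] -> [20, 40, -2] -> [20, 40, -2] -> [20, 40, -2] -> 40
  [10, 12, -11, 42, 14, -48] -> [10, 12, 42, 14, -48] -> [10, 12, 42, 14] -> [10, 12, 42, 14] -> 42
  [8, 22, 18, 45, 6] -> [8, 22, 18, 6] -> [8, 22, 18, 6] -> [8, 22, 18, 6] -> 22
  [29, 24, -35, -35, -4] -> [24, -4] -> [24, -4] -> [24, -4] -> 24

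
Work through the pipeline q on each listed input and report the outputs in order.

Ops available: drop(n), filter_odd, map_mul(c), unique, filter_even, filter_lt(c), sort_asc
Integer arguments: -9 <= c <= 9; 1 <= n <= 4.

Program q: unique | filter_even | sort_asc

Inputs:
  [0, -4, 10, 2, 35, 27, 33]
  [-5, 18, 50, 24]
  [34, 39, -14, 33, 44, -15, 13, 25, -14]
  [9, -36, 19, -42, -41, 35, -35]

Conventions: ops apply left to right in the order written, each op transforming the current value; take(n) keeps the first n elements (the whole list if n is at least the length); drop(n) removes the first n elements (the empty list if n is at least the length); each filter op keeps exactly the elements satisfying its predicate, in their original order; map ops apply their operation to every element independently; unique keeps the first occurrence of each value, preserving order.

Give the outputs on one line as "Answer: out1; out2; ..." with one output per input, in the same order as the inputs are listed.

Execution, op by op:
  [0, -4, 10, 2, 35, 27, 33] -> [0, -4, 10, 2, 35, 27, 33] -> [0, -4, 10, 2] -> [-4, 0, 2, 10]
  [-5, 18, 50, 24] -> [-5, 18, 50, 24] -> [18, 50, 24] -> [18, 24, 50]
  [34, 39, -14, 33, 44, -15, 13, 25, -14] -> [34, 39, -14, 33, 44, -15, 13, 25] -> [34, -14, 44] -> [-14, 34, 44]
  [9, -36, 19, -42, -41, 35, -35] -> [9, -36, 19, -42, -41, 35, -35] -> [-36, -42] -> [-42, -36]

[-4, 0, 2, 10]; [18, 24, 50]; [-14, 34, 44]; [-42, -36]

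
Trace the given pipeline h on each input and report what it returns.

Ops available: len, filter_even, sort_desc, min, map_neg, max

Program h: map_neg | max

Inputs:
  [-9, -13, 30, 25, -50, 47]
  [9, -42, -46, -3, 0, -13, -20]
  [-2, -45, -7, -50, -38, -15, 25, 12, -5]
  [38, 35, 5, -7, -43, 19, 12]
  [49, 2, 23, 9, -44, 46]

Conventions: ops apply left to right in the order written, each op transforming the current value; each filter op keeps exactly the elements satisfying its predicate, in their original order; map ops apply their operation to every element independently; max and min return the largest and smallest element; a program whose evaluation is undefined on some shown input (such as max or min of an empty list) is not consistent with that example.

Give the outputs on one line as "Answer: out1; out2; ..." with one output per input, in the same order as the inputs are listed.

Execution, op by op:
  [-9, -13, 30, 25, -50, 47] -> [9, 13, -30, -25, 50, -47] -> 50
  [9, -42, -46, -3, 0, -13, -20] -> [-9, 42, 46, 3, 0, 13, 20] -> 46
  [-2, -45, -7, -50, -38, -15, 25, 12, -5] -> [2, 45, 7, 50, 38, 15, -25, -12, 5] -> 50
  [38, 35, 5, -7, -43, 19, 12] -> [-38, -35, -5, 7, 43, -19, -12] -> 43
  [49, 2, 23, 9, -44, 46] -> [-49, -2, -23, -9, 44, -46] -> 44

50; 46; 50; 43; 44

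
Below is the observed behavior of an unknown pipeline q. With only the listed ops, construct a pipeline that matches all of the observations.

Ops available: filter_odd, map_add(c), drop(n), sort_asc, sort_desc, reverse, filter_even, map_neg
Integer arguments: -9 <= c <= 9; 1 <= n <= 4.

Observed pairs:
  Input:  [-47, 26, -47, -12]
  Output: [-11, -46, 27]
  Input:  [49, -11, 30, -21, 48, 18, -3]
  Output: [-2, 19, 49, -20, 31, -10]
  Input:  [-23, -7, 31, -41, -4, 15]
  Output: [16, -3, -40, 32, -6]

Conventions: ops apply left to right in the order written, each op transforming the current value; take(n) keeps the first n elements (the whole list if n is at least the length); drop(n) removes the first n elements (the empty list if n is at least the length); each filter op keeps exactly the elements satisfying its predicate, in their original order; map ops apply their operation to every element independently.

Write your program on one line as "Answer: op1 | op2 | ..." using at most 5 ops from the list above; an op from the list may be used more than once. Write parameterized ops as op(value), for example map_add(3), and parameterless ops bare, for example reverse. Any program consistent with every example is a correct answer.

map_add(5) | map_add(-7) | drop(1) | reverse | map_add(3)

Check, running the answer program on each example:
  [-47, 26, -47, -12] -> [-42, 31, -42, -7] -> [-49, 24, -49, -14] -> [24, -49, -14] -> [-14, -49, 24] -> [-11, -46, 27]
  [49, -11, 30, -21, 48, 18, -3] -> [54, -6, 35, -16, 53, 23, 2] -> [47, -13, 28, -23, 46, 16, -5] -> [-13, 28, -23, 46, 16, -5] -> [-5, 16, 46, -23, 28, -13] -> [-2, 19, 49, -20, 31, -10]
  [-23, -7, 31, -41, -4, 15] -> [-18, -2, 36, -36, 1, 20] -> [-25, -9, 29, -43, -6, 13] -> [-9, 29, -43, -6, 13] -> [13, -6, -43, 29, -9] -> [16, -3, -40, 32, -6]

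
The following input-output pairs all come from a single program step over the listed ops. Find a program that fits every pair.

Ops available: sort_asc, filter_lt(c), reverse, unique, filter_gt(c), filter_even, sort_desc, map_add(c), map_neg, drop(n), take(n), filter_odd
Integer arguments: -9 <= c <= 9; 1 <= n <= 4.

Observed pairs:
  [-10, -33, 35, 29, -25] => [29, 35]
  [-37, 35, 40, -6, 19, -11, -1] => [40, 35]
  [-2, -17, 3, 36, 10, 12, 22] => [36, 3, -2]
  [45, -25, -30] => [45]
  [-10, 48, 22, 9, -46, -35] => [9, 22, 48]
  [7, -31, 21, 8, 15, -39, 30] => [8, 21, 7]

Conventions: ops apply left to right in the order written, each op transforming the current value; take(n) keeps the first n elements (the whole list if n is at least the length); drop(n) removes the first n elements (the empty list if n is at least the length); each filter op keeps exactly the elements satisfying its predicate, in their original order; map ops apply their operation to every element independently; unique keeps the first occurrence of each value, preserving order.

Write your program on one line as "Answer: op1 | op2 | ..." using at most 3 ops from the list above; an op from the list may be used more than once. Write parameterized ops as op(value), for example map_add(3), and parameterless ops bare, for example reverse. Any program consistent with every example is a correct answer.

take(4) | filter_gt(-3) | reverse

Check, running the answer program on each example:
  [-10, -33, 35, 29, -25] -> [-10, -33, 35, 29] -> [35, 29] -> [29, 35]
  [-37, 35, 40, -6, 19, -11, -1] -> [-37, 35, 40, -6] -> [35, 40] -> [40, 35]
  [-2, -17, 3, 36, 10, 12, 22] -> [-2, -17, 3, 36] -> [-2, 3, 36] -> [36, 3, -2]
  [45, -25, -30] -> [45, -25, -30] -> [45] -> [45]
  [-10, 48, 22, 9, -46, -35] -> [-10, 48, 22, 9] -> [48, 22, 9] -> [9, 22, 48]
  [7, -31, 21, 8, 15, -39, 30] -> [7, -31, 21, 8] -> [7, 21, 8] -> [8, 21, 7]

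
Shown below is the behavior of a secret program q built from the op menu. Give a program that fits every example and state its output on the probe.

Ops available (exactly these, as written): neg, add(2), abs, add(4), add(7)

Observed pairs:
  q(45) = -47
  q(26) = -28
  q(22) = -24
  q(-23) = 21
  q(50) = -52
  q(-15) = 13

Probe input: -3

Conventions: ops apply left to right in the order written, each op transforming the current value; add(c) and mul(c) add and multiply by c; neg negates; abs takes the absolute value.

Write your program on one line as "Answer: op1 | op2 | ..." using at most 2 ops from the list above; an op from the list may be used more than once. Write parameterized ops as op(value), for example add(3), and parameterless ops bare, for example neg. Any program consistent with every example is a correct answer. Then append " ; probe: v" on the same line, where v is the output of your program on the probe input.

add(2) | neg ; probe: 1

Check, running the answer program on each example:
  45 -> 47 -> -47
  26 -> 28 -> -28
  22 -> 24 -> -24
  -23 -> -21 -> 21
  50 -> 52 -> -52
  -15 -> -13 -> 13
  probe: -3 -> -1 -> 1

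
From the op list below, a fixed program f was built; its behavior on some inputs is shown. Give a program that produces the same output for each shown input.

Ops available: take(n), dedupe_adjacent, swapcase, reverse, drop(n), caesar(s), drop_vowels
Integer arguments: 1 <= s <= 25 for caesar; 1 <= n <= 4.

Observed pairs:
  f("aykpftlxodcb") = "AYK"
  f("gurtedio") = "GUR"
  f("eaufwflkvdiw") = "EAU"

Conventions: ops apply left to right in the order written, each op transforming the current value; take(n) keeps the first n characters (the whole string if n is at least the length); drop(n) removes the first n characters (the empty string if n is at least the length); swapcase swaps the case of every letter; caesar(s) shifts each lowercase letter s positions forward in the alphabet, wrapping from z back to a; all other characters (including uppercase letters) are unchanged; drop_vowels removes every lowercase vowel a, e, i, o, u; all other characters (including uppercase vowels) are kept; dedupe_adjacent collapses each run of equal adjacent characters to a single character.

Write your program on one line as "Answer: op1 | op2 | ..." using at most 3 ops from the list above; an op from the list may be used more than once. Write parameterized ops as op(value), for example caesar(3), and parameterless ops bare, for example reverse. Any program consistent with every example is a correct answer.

take(3) | swapcase

Check, running the answer program on each example:
  "aykpftlxodcb" -> "ayk" -> "AYK"
  "gurtedio" -> "gur" -> "GUR"
  "eaufwflkvdiw" -> "eau" -> "EAU"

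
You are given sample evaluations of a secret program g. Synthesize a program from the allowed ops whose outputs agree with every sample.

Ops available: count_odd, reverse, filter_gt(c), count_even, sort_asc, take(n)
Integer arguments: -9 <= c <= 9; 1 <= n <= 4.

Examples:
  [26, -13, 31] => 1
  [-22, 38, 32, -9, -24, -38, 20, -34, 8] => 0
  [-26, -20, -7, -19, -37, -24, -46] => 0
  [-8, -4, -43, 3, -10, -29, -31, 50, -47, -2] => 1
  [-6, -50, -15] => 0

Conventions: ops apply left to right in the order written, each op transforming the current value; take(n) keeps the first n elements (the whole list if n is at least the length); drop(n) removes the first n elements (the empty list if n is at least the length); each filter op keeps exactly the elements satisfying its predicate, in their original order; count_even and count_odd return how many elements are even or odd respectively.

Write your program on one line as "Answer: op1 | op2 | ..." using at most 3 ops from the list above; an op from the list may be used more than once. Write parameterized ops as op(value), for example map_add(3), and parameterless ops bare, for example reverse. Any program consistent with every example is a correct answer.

filter_gt(-2) | count_odd

Check, running the answer program on each example:
  [26, -13, 31] -> [26, 31] -> 1
  [-22, 38, 32, -9, -24, -38, 20, -34, 8] -> [38, 32, 20, 8] -> 0
  [-26, -20, -7, -19, -37, -24, -46] -> [] -> 0
  [-8, -4, -43, 3, -10, -29, -31, 50, -47, -2] -> [3, 50] -> 1
  [-6, -50, -15] -> [] -> 0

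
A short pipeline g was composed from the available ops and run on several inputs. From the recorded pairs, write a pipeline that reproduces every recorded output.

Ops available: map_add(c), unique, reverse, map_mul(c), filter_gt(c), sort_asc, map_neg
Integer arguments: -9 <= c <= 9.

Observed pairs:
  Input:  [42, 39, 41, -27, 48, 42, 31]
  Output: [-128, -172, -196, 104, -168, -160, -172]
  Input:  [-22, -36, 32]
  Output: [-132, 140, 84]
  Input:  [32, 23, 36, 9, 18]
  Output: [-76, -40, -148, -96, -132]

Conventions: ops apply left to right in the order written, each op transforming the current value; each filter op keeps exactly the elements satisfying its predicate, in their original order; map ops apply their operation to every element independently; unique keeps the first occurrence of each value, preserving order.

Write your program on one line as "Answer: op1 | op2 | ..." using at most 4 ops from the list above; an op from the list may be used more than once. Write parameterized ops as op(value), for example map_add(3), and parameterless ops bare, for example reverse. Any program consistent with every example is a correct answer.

reverse | map_add(-1) | map_mul(-4) | map_add(-8)

Check, running the answer program on each example:
  [42, 39, 41, -27, 48, 42, 31] -> [31, 42, 48, -27, 41, 39, 42] -> [30, 41, 47, -28, 40, 38, 41] -> [-120, -164, -188, 112, -160, -152, -164] -> [-128, -172, -196, 104, -168, -160, -172]
  [-22, -36, 32] -> [32, -36, -22] -> [31, -37, -23] -> [-124, 148, 92] -> [-132, 140, 84]
  [32, 23, 36, 9, 18] -> [18, 9, 36, 23, 32] -> [17, 8, 35, 22, 31] -> [-68, -32, -140, -88, -124] -> [-76, -40, -148, -96, -132]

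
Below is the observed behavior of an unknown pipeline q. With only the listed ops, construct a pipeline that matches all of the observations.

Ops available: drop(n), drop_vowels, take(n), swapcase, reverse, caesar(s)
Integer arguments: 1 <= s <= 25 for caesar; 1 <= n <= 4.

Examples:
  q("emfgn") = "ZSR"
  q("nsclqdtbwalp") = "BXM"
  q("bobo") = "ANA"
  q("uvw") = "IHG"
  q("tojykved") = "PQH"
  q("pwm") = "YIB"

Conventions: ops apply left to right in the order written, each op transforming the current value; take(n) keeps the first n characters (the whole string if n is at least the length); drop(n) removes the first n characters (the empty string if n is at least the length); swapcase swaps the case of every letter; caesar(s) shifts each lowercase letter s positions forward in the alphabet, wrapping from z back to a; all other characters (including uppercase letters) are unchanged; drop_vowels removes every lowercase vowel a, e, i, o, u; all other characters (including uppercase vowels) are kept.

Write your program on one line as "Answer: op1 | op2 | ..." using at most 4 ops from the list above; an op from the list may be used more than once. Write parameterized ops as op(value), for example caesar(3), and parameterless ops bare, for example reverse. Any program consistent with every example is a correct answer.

caesar(12) | reverse | take(3) | swapcase

Check, running the answer program on each example:
  "emfgn" -> "qyrsz" -> "zsryq" -> "zsr" -> "ZSR"
  "nsclqdtbwalp" -> "zeoxcpfnimxb" -> "bxminfpcxoez" -> "bxm" -> "BXM"
  "bobo" -> "nana" -> "anan" -> "ana" -> "ANA"
  "uvw" -> "ghi" -> "ihg" -> "ihg" -> "IHG"
  "tojykved" -> "favkwhqp" -> "pqhwkvaf" -> "pqh" -> "PQH"
  "pwm" -> "biy" -> "yib" -> "yib" -> "YIB"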